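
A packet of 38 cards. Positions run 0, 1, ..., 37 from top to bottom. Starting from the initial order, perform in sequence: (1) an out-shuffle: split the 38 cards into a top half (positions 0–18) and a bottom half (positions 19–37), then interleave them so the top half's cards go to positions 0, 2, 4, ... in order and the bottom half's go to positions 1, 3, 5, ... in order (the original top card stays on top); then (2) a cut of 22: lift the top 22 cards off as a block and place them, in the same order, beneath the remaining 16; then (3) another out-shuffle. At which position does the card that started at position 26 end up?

Track the card from position 26 forward through each operation:
  after op 1 (out-shuffle): 26 → 15
  after op 2 (cut 22): 15 → 31
  after op 3 (out-shuffle): 31 → 25

25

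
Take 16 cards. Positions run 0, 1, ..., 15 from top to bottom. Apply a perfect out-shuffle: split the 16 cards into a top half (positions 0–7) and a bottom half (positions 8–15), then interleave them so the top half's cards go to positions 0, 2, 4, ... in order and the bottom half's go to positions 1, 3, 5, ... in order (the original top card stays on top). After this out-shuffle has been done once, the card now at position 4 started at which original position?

2

Work backwards from position 4, undoing one out-shuffle at a time:
4 ← 2
So the card now at position 4 started at position 2.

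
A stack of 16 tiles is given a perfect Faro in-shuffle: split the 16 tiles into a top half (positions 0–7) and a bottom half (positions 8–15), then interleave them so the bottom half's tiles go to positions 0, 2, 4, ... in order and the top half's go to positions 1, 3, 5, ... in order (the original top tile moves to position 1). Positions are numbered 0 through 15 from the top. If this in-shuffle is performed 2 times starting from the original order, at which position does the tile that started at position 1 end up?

7

Track the tile's position through each in-shuffle:
1 → 3 → 7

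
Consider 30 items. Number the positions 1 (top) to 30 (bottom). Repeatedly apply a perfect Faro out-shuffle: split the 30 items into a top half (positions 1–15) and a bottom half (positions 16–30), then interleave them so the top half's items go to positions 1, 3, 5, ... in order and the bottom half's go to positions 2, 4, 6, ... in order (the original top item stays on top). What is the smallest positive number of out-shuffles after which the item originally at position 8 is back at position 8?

28

Follow position 8 under repeated out-shuffles:
8 → 15 → 29 → 28 → 26 → 22 → 14 → 27 → ... → 8 (length 28)
It first returns after 28 out-shuffles.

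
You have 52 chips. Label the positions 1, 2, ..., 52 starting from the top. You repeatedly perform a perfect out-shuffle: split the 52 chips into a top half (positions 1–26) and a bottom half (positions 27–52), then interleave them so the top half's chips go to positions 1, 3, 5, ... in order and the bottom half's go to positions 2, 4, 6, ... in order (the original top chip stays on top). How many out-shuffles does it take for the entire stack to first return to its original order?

The out-shuffle permutes the 52 positions with cycle lengths [1, 1, 2, 8, 8, 8, 8, 8, 8].
Every chip is home exactly when every cycle has completed a whole number of laps, i.e. after lcm(1, 2, 8) = 8 out-shuffles.

8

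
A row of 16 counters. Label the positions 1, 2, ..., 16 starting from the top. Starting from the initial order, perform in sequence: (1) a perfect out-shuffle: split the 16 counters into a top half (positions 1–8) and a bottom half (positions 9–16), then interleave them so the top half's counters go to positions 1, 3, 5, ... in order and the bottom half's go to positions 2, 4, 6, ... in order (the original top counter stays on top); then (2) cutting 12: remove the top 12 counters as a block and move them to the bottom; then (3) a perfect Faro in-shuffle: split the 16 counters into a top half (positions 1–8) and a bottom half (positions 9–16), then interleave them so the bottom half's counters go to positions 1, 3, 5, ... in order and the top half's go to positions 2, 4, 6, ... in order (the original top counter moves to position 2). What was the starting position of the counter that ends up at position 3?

11

Undo the operations in reverse order, starting from position 3:
  undo op 3 (in-shuffle, from bottom half): 3 ← 10
  undo op 2 (cut 12): 10 ← 6
  undo op 1 (out-shuffle, from bottom half): 6 ← 11
So the counter at position 3 came from original position 11.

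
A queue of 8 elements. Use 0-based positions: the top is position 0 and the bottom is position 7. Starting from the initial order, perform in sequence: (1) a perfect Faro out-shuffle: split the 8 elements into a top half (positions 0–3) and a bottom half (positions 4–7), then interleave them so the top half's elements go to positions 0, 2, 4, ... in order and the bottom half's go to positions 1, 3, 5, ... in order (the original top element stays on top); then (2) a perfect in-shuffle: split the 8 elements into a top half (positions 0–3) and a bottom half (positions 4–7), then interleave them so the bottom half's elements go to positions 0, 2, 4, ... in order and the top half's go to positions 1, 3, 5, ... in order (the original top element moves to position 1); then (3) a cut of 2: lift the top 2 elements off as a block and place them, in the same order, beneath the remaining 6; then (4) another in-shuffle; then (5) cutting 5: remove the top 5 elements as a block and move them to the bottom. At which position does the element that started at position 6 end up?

Track the element from position 6 forward through each operation:
  after op 1 (out-shuffle): 6 → 5
  after op 2 (in-shuffle): 5 → 2
  after op 3 (cut 2): 2 → 0
  after op 4 (in-shuffle): 0 → 1
  after op 5 (cut 5): 1 → 4

4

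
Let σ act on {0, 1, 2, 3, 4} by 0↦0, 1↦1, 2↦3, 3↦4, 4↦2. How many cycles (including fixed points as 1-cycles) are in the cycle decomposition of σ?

3

Cycle decomposition: (0) (1) (2 3 4).
3 cycles.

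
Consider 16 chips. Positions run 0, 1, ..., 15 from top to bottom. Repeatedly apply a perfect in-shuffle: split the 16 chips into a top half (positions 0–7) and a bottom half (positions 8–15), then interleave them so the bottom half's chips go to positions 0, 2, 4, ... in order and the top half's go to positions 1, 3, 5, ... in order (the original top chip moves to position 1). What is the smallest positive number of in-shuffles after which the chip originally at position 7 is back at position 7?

8

Follow position 7 under repeated in-shuffles:
7 → 15 → 14 → 12 → 8 → 0 → 1 → 3 → 7
It first returns after 8 in-shuffles.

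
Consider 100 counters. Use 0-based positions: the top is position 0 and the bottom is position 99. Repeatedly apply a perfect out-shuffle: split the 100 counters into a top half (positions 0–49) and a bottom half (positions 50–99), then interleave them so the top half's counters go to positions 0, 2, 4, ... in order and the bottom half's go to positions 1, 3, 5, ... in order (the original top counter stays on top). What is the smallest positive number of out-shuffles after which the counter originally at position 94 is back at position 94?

Follow position 94 under repeated out-shuffles:
94 → 89 → 79 → 59 → 19 → 38 → 76 → 53 → ... → 94 (length 30)
It first returns after 30 out-shuffles.

30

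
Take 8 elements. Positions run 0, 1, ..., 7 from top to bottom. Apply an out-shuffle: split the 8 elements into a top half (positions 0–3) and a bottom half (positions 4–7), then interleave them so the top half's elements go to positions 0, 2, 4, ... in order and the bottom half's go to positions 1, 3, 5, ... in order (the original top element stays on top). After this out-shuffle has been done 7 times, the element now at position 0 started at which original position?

0

Work backwards from position 0, undoing one out-shuffle at a time:
0 ← 0 ← 0 ← 0 ← 0 ← 0 ← 0 ← 0
So the element now at position 0 started at position 0.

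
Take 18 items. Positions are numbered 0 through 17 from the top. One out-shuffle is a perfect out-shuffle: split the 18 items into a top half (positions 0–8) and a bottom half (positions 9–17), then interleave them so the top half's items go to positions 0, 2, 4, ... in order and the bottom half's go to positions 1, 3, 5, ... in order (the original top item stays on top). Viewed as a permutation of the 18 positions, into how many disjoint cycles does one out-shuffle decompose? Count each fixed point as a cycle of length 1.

4

Trace each unvisited position around until it returns:
(0) (1 2 4 8 16 15 13 9) (3 6 12 7 14 11 5 10) (17)
4 cycles in total.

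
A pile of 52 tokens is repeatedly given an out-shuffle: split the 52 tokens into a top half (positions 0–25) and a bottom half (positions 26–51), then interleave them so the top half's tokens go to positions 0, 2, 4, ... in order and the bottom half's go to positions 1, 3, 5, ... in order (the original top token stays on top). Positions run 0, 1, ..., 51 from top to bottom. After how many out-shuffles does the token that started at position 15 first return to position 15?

Follow position 15 under repeated out-shuffles:
15 → 30 → 9 → 18 → 36 → 21 → 42 → 33 → 15
It first returns after 8 out-shuffles.

8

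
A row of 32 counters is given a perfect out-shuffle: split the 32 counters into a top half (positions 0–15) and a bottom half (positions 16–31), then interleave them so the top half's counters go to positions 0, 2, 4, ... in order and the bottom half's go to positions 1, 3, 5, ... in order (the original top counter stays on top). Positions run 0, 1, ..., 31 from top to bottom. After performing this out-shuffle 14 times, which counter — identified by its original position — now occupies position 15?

Work backwards from position 15, undoing one out-shuffle at a time:
15 ← 23 ← 27 ← 29 ← 30 ← ... ← 30 (14 steps).
So the counter now at position 15 started at position 30.

30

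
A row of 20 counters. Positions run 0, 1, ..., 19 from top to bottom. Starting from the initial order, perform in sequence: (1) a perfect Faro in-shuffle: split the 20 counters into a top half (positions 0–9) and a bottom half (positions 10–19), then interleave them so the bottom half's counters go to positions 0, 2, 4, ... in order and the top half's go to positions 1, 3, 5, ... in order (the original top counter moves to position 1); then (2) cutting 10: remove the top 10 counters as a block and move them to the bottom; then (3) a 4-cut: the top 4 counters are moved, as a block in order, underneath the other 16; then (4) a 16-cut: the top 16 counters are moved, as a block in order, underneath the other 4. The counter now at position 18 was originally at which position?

Undo the operations in reverse order, starting from position 18:
  undo op 4 (cut 16): 18 ← 14
  undo op 3 (cut 4): 14 ← 18
  undo op 2 (cut 10): 18 ← 8
  undo op 1 (in-shuffle, from bottom half): 8 ← 14
So the counter at position 18 came from original position 14.

14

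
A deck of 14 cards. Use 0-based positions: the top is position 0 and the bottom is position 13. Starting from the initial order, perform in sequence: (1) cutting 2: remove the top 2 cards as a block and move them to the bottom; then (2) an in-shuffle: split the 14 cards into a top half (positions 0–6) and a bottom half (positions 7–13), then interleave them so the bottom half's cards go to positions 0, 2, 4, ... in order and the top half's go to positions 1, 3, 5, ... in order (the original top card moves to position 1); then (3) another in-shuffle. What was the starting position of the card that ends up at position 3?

2

Undo the operations in reverse order, starting from position 3:
  undo op 3 (in-shuffle, from top half): 3 ← 1
  undo op 2 (in-shuffle, from top half): 1 ← 0
  undo op 1 (cut 2): 0 ← 2
So the card at position 3 came from original position 2.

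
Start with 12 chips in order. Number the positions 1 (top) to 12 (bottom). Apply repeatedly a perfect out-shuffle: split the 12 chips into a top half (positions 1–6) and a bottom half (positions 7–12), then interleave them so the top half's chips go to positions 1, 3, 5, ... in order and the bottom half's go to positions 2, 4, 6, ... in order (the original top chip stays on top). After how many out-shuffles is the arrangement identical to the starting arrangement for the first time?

10

The out-shuffle permutes the 12 positions with cycle lengths [1, 1, 10].
Every chip is home exactly when every cycle has completed a whole number of laps, i.e. after lcm(1, 10) = 10 out-shuffles.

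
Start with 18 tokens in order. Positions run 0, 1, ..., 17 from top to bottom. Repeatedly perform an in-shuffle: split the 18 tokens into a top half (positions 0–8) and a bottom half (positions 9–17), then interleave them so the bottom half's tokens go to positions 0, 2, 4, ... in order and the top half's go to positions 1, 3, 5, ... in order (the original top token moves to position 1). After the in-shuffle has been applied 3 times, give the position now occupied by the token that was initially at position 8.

14

Track the token's position through each in-shuffle:
8 → 17 → 16 → 14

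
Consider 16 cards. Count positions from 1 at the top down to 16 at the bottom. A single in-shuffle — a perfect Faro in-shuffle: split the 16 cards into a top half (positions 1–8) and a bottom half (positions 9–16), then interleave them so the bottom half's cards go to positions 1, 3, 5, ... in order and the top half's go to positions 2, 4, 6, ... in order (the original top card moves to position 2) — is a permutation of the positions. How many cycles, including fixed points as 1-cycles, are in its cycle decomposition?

Trace each unvisited position around until it returns:
(1 2 4 8 16 15 13 9) (3 6 12 7 14 11 5 10)
2 cycles in total.

2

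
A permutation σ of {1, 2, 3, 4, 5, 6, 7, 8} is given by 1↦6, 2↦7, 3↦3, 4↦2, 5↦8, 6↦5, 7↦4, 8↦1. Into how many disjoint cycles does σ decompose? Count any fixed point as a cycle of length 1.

3

Cycle decomposition: (1 6 5 8) (2 7 4) (3).
3 cycles.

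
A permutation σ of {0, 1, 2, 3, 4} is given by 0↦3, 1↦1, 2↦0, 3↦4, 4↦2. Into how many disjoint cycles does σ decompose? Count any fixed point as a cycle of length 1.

2

Cycle decomposition: (0 3 4 2) (1).
2 cycles.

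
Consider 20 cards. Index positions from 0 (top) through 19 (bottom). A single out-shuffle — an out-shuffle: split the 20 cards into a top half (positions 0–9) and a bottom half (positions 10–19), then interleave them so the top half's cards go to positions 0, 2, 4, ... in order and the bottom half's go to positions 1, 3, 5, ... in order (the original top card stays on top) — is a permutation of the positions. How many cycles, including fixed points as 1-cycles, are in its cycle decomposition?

Trace each unvisited position around until it returns:
(0) (1 2 4 8 16 13 ... len 18) (19)
3 cycles in total.

3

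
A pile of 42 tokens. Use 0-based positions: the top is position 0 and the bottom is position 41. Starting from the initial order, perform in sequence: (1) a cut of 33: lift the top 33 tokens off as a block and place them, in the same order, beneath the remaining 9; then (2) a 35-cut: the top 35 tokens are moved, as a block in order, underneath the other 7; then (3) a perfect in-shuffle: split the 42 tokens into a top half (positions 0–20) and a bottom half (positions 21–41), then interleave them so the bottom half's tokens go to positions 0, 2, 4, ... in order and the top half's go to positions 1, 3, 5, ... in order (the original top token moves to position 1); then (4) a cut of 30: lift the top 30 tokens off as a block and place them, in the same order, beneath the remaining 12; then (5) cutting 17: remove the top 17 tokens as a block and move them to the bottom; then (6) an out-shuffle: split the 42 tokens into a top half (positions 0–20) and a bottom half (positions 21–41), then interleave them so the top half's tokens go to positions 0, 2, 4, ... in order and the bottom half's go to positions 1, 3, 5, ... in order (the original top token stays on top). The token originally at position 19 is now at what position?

5

Track the token from position 19 forward through each operation:
  after op 1 (cut 33): 19 → 28
  after op 2 (cut 35): 28 → 35
  after op 3 (in-shuffle): 35 → 28
  after op 4 (cut 30): 28 → 40
  after op 5 (cut 17): 40 → 23
  after op 6 (out-shuffle): 23 → 5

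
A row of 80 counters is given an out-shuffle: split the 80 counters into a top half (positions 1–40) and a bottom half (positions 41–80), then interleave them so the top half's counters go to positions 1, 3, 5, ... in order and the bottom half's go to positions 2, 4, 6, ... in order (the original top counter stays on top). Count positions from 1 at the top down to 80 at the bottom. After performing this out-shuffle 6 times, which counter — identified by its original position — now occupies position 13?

Work backwards from position 13, undoing one out-shuffle at a time:
13 ← 7 ← 4 ← 42 ← 61 ← 31 ← 16
So the counter now at position 13 started at position 16.

16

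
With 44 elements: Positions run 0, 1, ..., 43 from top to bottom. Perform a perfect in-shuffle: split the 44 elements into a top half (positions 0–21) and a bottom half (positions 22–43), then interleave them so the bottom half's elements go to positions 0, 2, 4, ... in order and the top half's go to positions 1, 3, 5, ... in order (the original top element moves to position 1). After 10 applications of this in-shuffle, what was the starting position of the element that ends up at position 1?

7

Work backwards from position 1, undoing one in-shuffle at a time:
1 ← 0 ← 22 ← 33 ← 16 ← 30 ← 37 ← 18 ← 31 ← 15 ← 7
So the element now at position 1 started at position 7.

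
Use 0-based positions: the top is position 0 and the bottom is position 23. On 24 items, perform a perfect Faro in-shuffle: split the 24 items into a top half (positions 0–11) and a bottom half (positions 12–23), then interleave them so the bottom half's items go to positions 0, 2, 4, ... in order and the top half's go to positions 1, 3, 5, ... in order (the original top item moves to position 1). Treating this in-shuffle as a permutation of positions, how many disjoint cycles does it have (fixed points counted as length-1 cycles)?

2

Trace each unvisited position around until it returns:
(0 1 3 7 15 6 ... len 20) (4 9 19 14)
2 cycles in total.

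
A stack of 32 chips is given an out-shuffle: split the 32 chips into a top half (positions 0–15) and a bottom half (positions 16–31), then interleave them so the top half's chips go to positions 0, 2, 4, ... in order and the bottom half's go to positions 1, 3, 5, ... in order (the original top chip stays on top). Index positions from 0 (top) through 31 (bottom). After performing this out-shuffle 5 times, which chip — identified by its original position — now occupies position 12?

12

Work backwards from position 12, undoing one out-shuffle at a time:
12 ← 6 ← 3 ← 17 ← 24 ← 12
So the chip now at position 12 started at position 12.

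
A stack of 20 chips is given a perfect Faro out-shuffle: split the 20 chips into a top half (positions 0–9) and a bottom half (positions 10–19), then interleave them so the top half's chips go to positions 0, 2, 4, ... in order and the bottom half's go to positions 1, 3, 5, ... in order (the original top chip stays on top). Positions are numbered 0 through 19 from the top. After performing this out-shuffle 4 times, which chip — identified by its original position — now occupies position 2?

12

Work backwards from position 2, undoing one out-shuffle at a time:
2 ← 1 ← 10 ← 5 ← 12
So the chip now at position 2 started at position 12.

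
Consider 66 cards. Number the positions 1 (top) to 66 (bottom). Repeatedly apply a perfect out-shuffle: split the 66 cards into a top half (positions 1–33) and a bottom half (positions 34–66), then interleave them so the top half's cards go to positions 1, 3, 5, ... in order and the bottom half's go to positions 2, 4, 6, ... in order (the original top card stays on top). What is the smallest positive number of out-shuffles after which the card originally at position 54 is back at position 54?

12

Follow position 54 under repeated out-shuffles:
54 → 42 → 18 → 35 → 4 → 7 → 13 → 25 → 49 → 32 → 63 → 60 → 54
It first returns after 12 out-shuffles.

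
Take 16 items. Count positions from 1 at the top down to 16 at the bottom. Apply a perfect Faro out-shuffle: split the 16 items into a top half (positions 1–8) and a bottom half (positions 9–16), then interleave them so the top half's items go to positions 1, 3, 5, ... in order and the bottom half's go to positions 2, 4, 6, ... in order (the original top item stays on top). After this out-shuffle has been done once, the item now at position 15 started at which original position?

8

Work backwards from position 15, undoing one out-shuffle at a time:
15 ← 8
So the item now at position 15 started at position 8.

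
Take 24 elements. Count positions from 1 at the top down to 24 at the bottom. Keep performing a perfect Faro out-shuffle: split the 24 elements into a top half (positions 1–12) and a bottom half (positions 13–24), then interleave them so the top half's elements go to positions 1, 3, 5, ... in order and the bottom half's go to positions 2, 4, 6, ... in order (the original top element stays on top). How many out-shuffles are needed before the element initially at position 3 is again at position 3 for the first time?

11

Follow position 3 under repeated out-shuffles:
3 → 5 → 9 → 17 → 10 → 19 → 14 → 4 → 7 → 13 → 2 → 3
It first returns after 11 out-shuffles.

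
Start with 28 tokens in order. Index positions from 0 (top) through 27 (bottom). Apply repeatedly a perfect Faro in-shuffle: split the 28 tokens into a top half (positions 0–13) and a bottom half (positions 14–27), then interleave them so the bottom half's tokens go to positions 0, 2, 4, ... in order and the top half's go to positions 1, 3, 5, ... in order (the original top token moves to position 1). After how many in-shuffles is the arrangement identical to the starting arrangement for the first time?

The in-shuffle permutes the 28 positions with cycle lengths [28].
Every token is home exactly when every cycle has completed a whole number of laps, i.e. after lcm(28) = 28 in-shuffles.

28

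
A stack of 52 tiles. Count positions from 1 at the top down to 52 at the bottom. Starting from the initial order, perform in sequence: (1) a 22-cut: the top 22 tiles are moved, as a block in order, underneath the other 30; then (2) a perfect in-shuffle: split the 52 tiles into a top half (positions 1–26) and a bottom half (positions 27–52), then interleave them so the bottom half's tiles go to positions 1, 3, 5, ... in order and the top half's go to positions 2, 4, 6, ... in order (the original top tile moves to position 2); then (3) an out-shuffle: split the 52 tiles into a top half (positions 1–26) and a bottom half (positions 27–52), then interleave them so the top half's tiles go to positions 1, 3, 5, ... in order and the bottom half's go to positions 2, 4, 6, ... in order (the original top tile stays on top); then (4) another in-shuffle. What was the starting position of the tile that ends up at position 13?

Undo the operations in reverse order, starting from position 13:
  undo op 4 (in-shuffle, from bottom half): 13 ← 33
  undo op 3 (out-shuffle, from top half): 33 ← 17
  undo op 2 (in-shuffle, from bottom half): 17 ← 35
  undo op 1 (cut 22): 35 ← 5
So the tile at position 13 came from original position 5.

5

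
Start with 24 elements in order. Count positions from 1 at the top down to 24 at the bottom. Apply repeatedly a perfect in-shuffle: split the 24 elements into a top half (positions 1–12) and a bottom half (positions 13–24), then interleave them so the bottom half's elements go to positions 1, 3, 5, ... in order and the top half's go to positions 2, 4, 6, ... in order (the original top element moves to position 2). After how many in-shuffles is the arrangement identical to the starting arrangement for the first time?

The in-shuffle permutes the 24 positions with cycle lengths [4, 20].
Every element is home exactly when every cycle has completed a whole number of laps, i.e. after lcm(4, 20) = 20 in-shuffles.

20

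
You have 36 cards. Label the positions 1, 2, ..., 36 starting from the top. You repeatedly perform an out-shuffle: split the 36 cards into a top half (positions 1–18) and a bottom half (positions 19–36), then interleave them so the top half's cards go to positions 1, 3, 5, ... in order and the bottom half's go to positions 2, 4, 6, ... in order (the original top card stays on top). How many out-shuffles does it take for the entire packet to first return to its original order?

12

The out-shuffle permutes the 36 positions with cycle lengths [1, 1, 3, 3, 4, 12, 12].
Every card is home exactly when every cycle has completed a whole number of laps, i.e. after lcm(1, 3, 4, 12) = 12 out-shuffles.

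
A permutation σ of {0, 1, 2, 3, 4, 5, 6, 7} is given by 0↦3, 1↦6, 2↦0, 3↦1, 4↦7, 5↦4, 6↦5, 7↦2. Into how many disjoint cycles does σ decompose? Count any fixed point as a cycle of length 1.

Cycle decomposition: (0 3 1 6 5 4 7 2).
1 cycle.

1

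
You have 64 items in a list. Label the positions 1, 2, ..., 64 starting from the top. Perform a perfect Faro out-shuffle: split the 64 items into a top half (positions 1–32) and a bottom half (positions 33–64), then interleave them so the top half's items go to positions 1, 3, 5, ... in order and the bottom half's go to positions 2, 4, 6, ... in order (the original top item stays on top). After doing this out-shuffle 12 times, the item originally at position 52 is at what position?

Track the item's position through each out-shuffle:
52 → 40 → 16 → 31 → 61 → 58 → 52 → 40 → 16 → 31 → 61 → 58 → 52

52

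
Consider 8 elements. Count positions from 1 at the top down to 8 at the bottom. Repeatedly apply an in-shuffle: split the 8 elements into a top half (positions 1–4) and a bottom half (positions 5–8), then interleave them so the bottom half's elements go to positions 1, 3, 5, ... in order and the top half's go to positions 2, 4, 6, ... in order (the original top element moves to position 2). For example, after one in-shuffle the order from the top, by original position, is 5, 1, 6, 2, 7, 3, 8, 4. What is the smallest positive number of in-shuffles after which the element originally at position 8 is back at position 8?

Follow position 8 under repeated in-shuffles:
8 → 7 → 5 → 1 → 2 → 4 → 8
It first returns after 6 in-shuffles.

6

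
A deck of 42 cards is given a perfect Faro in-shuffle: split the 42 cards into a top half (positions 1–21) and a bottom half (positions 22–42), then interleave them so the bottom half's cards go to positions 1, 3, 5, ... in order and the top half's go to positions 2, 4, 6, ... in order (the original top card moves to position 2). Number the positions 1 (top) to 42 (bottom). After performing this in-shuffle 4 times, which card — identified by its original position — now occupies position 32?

2

Work backwards from position 32, undoing one in-shuffle at a time:
32 ← 16 ← 8 ← 4 ← 2
So the card now at position 32 started at position 2.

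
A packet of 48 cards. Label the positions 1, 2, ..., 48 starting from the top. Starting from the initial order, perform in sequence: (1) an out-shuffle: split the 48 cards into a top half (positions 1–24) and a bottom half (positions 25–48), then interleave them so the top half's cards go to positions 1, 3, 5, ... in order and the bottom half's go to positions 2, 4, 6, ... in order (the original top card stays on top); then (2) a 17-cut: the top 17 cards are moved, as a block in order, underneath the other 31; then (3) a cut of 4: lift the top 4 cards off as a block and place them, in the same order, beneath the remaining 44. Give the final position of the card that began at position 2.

30

Track the card from position 2 forward through each operation:
  after op 1 (out-shuffle): 2 → 3
  after op 2 (cut 17): 3 → 34
  after op 3 (cut 4): 34 → 30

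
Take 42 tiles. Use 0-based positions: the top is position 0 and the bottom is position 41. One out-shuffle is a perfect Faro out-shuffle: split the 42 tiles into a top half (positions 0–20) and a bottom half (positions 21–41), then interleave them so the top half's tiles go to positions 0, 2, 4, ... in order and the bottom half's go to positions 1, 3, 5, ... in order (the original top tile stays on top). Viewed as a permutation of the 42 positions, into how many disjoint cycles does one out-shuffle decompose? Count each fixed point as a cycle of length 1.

Trace each unvisited position around until it returns:
(0) (1 2 4 8 16 32 ... len 20) (3 6 12 24 7 14 ... len 20) (41)
4 cycles in total.

4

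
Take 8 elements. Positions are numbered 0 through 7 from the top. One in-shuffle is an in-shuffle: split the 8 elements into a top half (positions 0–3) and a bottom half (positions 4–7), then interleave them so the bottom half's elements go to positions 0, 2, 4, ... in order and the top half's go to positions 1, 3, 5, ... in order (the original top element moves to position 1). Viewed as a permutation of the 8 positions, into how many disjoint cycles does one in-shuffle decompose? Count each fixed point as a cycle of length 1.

2

Trace each unvisited position around until it returns:
(0 1 3 7 6 4) (2 5)
2 cycles in total.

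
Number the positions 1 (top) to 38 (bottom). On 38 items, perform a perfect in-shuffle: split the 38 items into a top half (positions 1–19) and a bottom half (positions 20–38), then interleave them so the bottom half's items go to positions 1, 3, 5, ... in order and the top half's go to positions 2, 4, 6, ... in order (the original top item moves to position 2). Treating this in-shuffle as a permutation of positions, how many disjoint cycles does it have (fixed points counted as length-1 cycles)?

4

Trace each unvisited position around until it returns:
(1 2 4 8 16 32 ... len 12) (3 6 12 24 9 18 ... len 12) (7 14 28 17 34 29 ... len 12) (13 26)
4 cycles in total.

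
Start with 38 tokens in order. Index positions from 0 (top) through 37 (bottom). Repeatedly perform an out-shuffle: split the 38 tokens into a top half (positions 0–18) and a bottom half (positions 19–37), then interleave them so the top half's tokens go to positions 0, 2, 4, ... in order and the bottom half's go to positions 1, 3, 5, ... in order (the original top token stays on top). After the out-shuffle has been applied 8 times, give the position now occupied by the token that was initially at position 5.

Track the token's position through each out-shuffle:
5 → 10 → 20 → 3 → 6 → 12 → 24 → 11 → 22

22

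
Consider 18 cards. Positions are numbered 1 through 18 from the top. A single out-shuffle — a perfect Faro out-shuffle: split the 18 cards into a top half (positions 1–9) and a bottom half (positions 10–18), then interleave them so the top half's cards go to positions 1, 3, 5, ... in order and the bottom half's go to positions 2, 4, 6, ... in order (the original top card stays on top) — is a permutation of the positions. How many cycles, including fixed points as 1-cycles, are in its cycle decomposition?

Trace each unvisited position around until it returns:
(1) (2 3 5 9 17 16 14 10) (4 7 13 8 15 12 6 11) (18)
4 cycles in total.

4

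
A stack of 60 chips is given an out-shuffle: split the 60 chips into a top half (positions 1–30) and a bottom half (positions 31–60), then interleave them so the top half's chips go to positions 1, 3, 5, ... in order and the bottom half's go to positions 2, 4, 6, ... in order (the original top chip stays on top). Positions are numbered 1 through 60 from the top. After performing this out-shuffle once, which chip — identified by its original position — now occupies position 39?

20

Work backwards from position 39, undoing one out-shuffle at a time:
39 ← 20
So the chip now at position 39 started at position 20.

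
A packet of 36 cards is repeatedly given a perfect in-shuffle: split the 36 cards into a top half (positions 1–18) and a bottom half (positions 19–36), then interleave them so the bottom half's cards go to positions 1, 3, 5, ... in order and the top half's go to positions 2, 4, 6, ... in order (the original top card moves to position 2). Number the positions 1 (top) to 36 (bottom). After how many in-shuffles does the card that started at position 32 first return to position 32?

36

Follow position 32 under repeated in-shuffles:
32 → 27 → 17 → 34 → 31 → 25 → 13 → 26 → ... → 32 (length 36)
It first returns after 36 in-shuffles.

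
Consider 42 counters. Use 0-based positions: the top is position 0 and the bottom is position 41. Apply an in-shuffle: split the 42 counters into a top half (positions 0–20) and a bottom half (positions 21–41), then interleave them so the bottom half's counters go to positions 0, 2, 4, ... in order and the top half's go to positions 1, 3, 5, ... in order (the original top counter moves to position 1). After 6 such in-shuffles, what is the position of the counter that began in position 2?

Track the counter's position through each in-shuffle:
2 → 5 → 11 → 23 → 4 → 9 → 19

19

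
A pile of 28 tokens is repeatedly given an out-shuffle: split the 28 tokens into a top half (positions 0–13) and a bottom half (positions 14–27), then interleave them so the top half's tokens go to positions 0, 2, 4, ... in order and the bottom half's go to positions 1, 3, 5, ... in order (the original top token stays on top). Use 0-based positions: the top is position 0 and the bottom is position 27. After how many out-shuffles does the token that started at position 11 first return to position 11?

Follow position 11 under repeated out-shuffles:
11 → 22 → 17 → 7 → 14 → 1 → 2 → 4 → 8 → 16 → 5 → 10 → 20 → 13 → 26 → 25 → 23 → 19 → 11
It first returns after 18 out-shuffles.

18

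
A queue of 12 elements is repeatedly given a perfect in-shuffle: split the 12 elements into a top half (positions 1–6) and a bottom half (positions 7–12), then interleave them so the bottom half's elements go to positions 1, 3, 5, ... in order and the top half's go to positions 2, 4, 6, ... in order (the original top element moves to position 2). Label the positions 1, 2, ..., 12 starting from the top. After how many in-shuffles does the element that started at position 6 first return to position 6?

12

Follow position 6 under repeated in-shuffles:
6 → 12 → 11 → 9 → 5 → 10 → 7 → 1 → 2 → 4 → 8 → 3 → 6
It first returns after 12 in-shuffles.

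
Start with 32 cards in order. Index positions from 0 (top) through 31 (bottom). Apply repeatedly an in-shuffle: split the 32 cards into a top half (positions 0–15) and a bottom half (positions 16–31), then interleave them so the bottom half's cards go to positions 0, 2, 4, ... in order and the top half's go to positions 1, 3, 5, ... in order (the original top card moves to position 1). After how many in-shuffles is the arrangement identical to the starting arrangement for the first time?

10

The in-shuffle permutes the 32 positions with cycle lengths [2, 10, 10, 10].
Every card is home exactly when every cycle has completed a whole number of laps, i.e. after lcm(2, 10) = 10 in-shuffles.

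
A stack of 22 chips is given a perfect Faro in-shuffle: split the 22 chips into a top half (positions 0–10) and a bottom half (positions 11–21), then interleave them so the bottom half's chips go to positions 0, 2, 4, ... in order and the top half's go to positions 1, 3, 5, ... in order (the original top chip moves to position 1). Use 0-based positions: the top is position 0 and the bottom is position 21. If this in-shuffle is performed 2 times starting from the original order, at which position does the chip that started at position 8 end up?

12

Track the chip's position through each in-shuffle:
8 → 17 → 12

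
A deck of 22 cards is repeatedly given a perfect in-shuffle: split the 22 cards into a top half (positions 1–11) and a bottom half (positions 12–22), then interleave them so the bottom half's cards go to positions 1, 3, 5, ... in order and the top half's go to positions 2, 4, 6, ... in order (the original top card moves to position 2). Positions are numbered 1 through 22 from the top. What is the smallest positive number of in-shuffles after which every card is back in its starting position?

The in-shuffle permutes the 22 positions with cycle lengths [11, 11].
Every card is home exactly when every cycle has completed a whole number of laps, i.e. after lcm(11) = 11 in-shuffles.

11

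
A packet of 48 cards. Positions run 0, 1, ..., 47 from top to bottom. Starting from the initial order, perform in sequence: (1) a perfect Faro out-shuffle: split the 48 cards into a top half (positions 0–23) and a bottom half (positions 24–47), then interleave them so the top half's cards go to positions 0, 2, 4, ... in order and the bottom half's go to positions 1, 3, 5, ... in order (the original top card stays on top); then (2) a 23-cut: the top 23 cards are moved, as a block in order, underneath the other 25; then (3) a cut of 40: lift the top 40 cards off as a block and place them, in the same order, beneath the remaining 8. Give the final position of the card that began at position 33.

4

Track the card from position 33 forward through each operation:
  after op 1 (out-shuffle): 33 → 19
  after op 2 (cut 23): 19 → 44
  after op 3 (cut 40): 44 → 4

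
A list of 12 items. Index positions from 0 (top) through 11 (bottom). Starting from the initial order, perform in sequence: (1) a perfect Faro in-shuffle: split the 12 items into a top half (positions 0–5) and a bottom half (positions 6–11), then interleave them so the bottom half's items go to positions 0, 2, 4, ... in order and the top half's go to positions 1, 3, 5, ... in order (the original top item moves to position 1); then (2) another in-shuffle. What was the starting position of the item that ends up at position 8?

11

Undo the operations in reverse order, starting from position 8:
  undo op 2 (in-shuffle, from bottom half): 8 ← 10
  undo op 1 (in-shuffle, from bottom half): 10 ← 11
So the item at position 8 came from original position 11.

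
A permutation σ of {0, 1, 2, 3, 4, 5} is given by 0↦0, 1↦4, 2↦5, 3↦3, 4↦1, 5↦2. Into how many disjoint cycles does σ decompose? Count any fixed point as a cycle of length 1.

Cycle decomposition: (0) (1 4) (2 5) (3).
4 cycles.

4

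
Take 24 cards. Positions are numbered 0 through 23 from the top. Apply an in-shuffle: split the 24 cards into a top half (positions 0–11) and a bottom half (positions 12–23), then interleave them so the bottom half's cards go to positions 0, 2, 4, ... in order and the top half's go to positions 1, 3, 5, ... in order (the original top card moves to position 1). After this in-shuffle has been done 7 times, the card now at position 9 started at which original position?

Work backwards from position 9, undoing one in-shuffle at a time:
9 ← 4 ← 14 ← 19 ← 9 ← 4 ← 14 ← 19
So the card now at position 9 started at position 19.

19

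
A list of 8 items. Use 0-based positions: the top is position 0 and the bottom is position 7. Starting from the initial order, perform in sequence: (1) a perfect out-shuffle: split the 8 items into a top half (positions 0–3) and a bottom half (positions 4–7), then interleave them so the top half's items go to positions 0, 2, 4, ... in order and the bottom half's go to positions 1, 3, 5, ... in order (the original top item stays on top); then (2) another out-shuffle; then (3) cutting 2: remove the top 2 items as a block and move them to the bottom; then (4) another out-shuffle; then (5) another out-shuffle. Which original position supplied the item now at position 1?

1

Undo the operations in reverse order, starting from position 1:
  undo op 5 (out-shuffle, from bottom half): 1 ← 4
  undo op 4 (out-shuffle, from top half): 4 ← 2
  undo op 3 (cut 2): 2 ← 4
  undo op 2 (out-shuffle, from top half): 4 ← 2
  undo op 1 (out-shuffle, from top half): 2 ← 1
So the item at position 1 came from original position 1.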